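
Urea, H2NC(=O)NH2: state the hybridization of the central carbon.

sp^2

The central carbon: 3 σ bonds, plus one π bond — 3 electron domains, sp2.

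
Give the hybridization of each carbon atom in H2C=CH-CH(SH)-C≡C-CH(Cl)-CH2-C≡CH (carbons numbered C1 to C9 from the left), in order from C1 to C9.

C1 is sp2: 3 σ bonds, plus one π bond, 3 electron-density regions.
C2 is sp2: 3 σ bonds, plus one π bond, 3 electron-density regions.
C3 carries 4 σ bonds, giving a steric number of 4, so it is sp3.
C4 is sp: 2 σ bonds, plus two π bonds, 2 electron-density regions.
C5: 2 σ bonds, plus two π bonds — 2 electron domains, sp.
C6 (4 σ bonds) has steric number 4: sp3.
C7 carries 4 σ bonds, giving a steric number of 4, so it is sp3.
C8 carries 2 σ bonds, plus two π bonds, giving a steric number of 2, so it is sp.
C9 is sp: 2 σ bonds, plus two π bonds, 2 electron-density regions.

C1 sp2, C2 sp2, C3 sp3, C4 sp, C5 sp, C6 sp3, C7 sp3, C8 sp, C9 sp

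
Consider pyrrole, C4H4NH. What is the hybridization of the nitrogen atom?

sp^2

N has three σ bonds; its lone pair occupies the p orbital and is part of the aromatic π system, so N is sp2 (not the sp3 a naive steric count of 4 would give).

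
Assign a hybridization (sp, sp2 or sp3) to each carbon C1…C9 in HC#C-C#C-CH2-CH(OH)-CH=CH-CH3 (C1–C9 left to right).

C1 sp, C2 sp, C3 sp, C4 sp, C5 sp3, C6 sp3, C7 sp2, C8 sp2, C9 sp3

C1 (2 σ bonds, plus two π bonds) has steric number 2: sp.
C2: 2 σ bonds, plus two π bonds; 2 regions of electron density → sp.
C3: 2 σ bonds, plus two π bonds; 2 regions of electron density → sp.
C4 is sp: 2 σ bonds, plus two π bonds, 2 electron-density regions.
C5: 4 σ bonds; 4 regions of electron density → sp3.
C6 is sp3: 4 σ bonds, 4 electron-density regions.
C7 — 3 σ bonds, plus one π bond. Steric number 3, so sp2.
C8 — 3 σ bonds, plus one π bond. Steric number 3, so sp2.
C9: 4 σ bonds; 4 regions of electron density → sp3.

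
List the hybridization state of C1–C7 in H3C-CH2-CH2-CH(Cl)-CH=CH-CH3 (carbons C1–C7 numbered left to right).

C1 sp3, C2 sp3, C3 sp3, C4 sp3, C5 sp2, C6 sp2, C7 sp3

C1 carries 4 σ bonds, giving a steric number of 4, so it is sp3.
C2 carries 4 σ bonds, giving a steric number of 4, so it is sp3.
C3 carries 4 σ bonds, giving a steric number of 4, so it is sp3.
C4 — 4 σ bonds. Steric number 4, so sp3.
C5 is sp2: 3 σ bonds, plus one π bond, 3 electron-density regions.
C6 — 3 σ bonds, plus one π bond. Steric number 3, so sp2.
C7 (4 σ bonds) has steric number 4: sp3.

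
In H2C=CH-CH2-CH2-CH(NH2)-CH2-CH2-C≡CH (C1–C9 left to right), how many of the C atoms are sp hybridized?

2

C1: sp2
C2: sp2
C3: sp3
C4: sp3
C5: sp3
C6: sp3
C7: sp3
C8: sp ✓
C9: sp ✓
C8, C9 → 2 sp carbons.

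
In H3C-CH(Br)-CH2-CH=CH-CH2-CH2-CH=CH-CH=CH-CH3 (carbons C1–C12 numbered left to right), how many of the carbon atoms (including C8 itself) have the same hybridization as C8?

C8 is sp2 (one π bond).
C1: sp3
C2: sp3
C3: sp3
C4: sp2 ✓
C5: sp2 ✓
C6: sp3
C7: sp3
C8: sp2 ✓
C9: sp2 ✓
C10: sp2 ✓
C11: sp2 ✓
C12: sp3
6 carbons are sp2.

6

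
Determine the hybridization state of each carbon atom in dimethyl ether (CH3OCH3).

Each carbon atom: 4 σ bonds — 4 electron domains, sp3.

sp^3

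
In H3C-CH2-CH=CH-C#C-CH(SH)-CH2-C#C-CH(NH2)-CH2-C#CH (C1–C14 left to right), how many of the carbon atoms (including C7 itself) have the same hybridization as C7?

6

C7 is sp3 (only σ bonds).
C1: sp3 ✓
C2: sp3 ✓
C3: sp2
C4: sp2
C5: sp
C6: sp
C7: sp3 ✓
C8: sp3 ✓
C9: sp
C10: sp
C11: sp3 ✓
C12: sp3 ✓
C13: sp
C14: sp
6 carbons are sp3.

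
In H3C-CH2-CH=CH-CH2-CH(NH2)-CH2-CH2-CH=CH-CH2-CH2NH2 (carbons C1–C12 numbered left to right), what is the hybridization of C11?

sp^3

C11: 4 σ bonds; 4 regions of electron density → sp3.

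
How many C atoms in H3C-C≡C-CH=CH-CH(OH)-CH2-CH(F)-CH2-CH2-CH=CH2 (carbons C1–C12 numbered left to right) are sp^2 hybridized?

C1: sp3
C2: sp
C3: sp
C4: sp2 ✓
C5: sp2 ✓
C6: sp3
C7: sp3
C8: sp3
C9: sp3
C10: sp3
C11: sp2 ✓
C12: sp2 ✓
C4, C5, C11, C12 → 4 sp2 carbons.

4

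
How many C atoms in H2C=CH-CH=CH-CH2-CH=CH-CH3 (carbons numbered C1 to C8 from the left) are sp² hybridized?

6

C1: sp2 ✓
C2: sp2 ✓
C3: sp2 ✓
C4: sp2 ✓
C5: sp3
C6: sp2 ✓
C7: sp2 ✓
C8: sp3
C1, C2, C3, C4, C6, C7 → 6 sp2 carbons.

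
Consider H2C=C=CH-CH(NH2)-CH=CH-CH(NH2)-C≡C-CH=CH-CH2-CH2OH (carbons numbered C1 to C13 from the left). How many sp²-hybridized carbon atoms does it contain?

6

C1: sp2 ✓
C2: sp
C3: sp2 ✓
C4: sp3
C5: sp2 ✓
C6: sp2 ✓
C7: sp3
C8: sp
C9: sp
C10: sp2 ✓
C11: sp2 ✓
C12: sp3
C13: sp3
C1, C3, C5, C6, C10, C11 → 6 sp2 carbons.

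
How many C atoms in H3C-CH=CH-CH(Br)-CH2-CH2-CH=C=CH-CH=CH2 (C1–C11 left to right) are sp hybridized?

1

C1: sp3
C2: sp2
C3: sp2
C4: sp3
C5: sp3
C6: sp3
C7: sp2
C8: sp ✓
C9: sp2
C10: sp2
C11: sp2
C8 → 1 sp carbon.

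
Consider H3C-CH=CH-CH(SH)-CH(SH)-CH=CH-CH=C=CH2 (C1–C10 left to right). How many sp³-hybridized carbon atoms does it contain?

3

C1: sp3 ✓
C2: sp2
C3: sp2
C4: sp3 ✓
C5: sp3 ✓
C6: sp2
C7: sp2
C8: sp2
C9: sp
C10: sp2
C1, C4, C5 → 3 sp3 carbons.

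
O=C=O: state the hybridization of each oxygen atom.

sp^2

One σ bond + two lone pairs = steric number 3 → sp2.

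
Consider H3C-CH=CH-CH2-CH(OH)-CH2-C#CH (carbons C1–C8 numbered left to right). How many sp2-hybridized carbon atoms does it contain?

2

C1: sp3
C2: sp2 ✓
C3: sp2 ✓
C4: sp3
C5: sp3
C6: sp3
C7: sp
C8: sp
C2, C3 → 2 sp2 carbons.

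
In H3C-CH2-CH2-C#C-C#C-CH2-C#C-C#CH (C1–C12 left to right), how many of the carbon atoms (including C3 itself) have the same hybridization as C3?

C3 is sp3 (only σ bonds).
C1: sp3 ✓
C2: sp3 ✓
C3: sp3 ✓
C4: sp
C5: sp
C6: sp
C7: sp
C8: sp3 ✓
C9: sp
C10: sp
C11: sp
C12: sp
4 carbons are sp3.

4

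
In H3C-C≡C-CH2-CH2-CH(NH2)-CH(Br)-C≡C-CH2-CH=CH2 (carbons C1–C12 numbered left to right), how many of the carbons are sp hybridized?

C1: sp3
C2: sp ✓
C3: sp ✓
C4: sp3
C5: sp3
C6: sp3
C7: sp3
C8: sp ✓
C9: sp ✓
C10: sp3
C11: sp2
C12: sp2
C2, C3, C8, C9 → 4 sp carbons.

4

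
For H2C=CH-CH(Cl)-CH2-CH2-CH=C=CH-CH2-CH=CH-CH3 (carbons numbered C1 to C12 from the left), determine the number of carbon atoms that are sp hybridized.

C1: sp2
C2: sp2
C3: sp3
C4: sp3
C5: sp3
C6: sp2
C7: sp ✓
C8: sp2
C9: sp3
C10: sp2
C11: sp2
C12: sp3
C7 → 1 sp carbon.

1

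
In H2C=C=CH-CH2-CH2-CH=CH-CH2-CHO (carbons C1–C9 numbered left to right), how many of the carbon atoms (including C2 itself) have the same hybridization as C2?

1

C2 is sp (two π bonds).
C1: sp2
C2: sp ✓
C3: sp2
C4: sp3
C5: sp3
C6: sp2
C7: sp2
C8: sp3
C9: sp2
1 carbon is sp.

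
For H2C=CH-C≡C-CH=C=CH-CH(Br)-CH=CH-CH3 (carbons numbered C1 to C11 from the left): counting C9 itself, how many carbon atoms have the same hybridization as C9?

6

C9 is sp2 (one π bond).
C1: sp2 ✓
C2: sp2 ✓
C3: sp
C4: sp
C5: sp2 ✓
C6: sp
C7: sp2 ✓
C8: sp3
C9: sp2 ✓
C10: sp2 ✓
C11: sp3
6 carbons are sp2.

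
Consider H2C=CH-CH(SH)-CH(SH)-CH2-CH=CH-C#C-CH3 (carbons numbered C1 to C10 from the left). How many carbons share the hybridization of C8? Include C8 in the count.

C8 is sp (two π bonds).
C1: sp2
C2: sp2
C3: sp3
C4: sp3
C5: sp3
C6: sp2
C7: sp2
C8: sp ✓
C9: sp ✓
C10: sp3
2 carbons are sp.

2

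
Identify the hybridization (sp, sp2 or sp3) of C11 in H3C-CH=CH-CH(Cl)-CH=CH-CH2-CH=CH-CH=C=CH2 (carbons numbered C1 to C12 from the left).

C11 (2 σ bonds, plus two π bonds) has steric number 2: sp.

sp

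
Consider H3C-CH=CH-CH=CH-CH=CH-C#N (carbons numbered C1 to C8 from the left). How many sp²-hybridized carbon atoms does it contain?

C1: sp3
C2: sp2 ✓
C3: sp2 ✓
C4: sp2 ✓
C5: sp2 ✓
C6: sp2 ✓
C7: sp2 ✓
C8: sp
C2, C3, C4, C5, C6, C7 → 6 sp2 carbons.

6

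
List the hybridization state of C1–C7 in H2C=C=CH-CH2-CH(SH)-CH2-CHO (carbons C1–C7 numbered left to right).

C1 sp2, C2 sp, C3 sp2, C4 sp3, C5 sp3, C6 sp3, C7 sp2

C1 (3 σ bonds, plus one π bond) has steric number 3: sp2.
C2 — 2 σ bonds, plus two π bonds. Steric number 2, so sp.
C3 is sp2: 3 σ bonds, plus one π bond, 3 electron-density regions.
C4 (4 σ bonds) has steric number 4: sp3.
C5: 4 σ bonds; 4 regions of electron density → sp3.
C6: 4 σ bonds — 4 electron domains, sp3.
C7: 3 σ bonds, plus one π bond; 3 regions of electron density → sp2.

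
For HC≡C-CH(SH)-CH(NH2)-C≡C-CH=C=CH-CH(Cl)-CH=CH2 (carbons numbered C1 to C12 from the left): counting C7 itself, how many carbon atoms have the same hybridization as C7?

4

C7 is sp2 (one π bond).
C1: sp
C2: sp
C3: sp3
C4: sp3
C5: sp
C6: sp
C7: sp2 ✓
C8: sp
C9: sp2 ✓
C10: sp3
C11: sp2 ✓
C12: sp2 ✓
4 carbons are sp2.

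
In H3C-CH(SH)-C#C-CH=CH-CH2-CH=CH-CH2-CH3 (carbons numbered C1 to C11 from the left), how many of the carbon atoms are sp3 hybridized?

C1: sp3 ✓
C2: sp3 ✓
C3: sp
C4: sp
C5: sp2
C6: sp2
C7: sp3 ✓
C8: sp2
C9: sp2
C10: sp3 ✓
C11: sp3 ✓
C1, C2, C7, C10, C11 → 5 sp3 carbons.

5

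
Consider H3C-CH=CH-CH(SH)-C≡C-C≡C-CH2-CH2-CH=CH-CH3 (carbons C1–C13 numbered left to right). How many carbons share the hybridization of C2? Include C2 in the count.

4

C2 is sp2 (one π bond).
C1: sp3
C2: sp2 ✓
C3: sp2 ✓
C4: sp3
C5: sp
C6: sp
C7: sp
C8: sp
C9: sp3
C10: sp3
C11: sp2 ✓
C12: sp2 ✓
C13: sp3
4 carbons are sp2.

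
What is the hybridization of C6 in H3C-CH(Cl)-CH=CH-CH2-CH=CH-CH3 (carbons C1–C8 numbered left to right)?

sp2

C6 carries 3 σ bonds, plus one π bond, giving a steric number of 3, so it is sp2.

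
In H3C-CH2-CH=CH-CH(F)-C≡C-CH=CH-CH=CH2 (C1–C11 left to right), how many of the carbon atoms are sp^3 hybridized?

C1: sp3 ✓
C2: sp3 ✓
C3: sp2
C4: sp2
C5: sp3 ✓
C6: sp
C7: sp
C8: sp2
C9: sp2
C10: sp2
C11: sp2
C1, C2, C5 → 3 sp3 carbons.

3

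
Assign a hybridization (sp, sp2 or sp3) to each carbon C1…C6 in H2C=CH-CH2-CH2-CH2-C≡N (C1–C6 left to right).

C1 sp2, C2 sp2, C3 sp3, C4 sp3, C5 sp3, C6 sp

C1 carries 3 σ bonds, plus one π bond, giving a steric number of 3, so it is sp2.
C2 (3 σ bonds, plus one π bond) has steric number 3: sp2.
C3 has 4 σ bonds: steric number 4 → sp3.
C4 (4 σ bonds) has steric number 4: sp3.
C5 has 4 σ bonds: steric number 4 → sp3.
C6 is sp: 2 σ bonds, plus two π bonds, 2 electron-density regions.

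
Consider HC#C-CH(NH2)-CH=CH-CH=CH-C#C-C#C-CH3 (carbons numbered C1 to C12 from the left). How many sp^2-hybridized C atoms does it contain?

C1: sp
C2: sp
C3: sp3
C4: sp2 ✓
C5: sp2 ✓
C6: sp2 ✓
C7: sp2 ✓
C8: sp
C9: sp
C10: sp
C11: sp
C12: sp3
C4, C5, C6, C7 → 4 sp2 carbons.

4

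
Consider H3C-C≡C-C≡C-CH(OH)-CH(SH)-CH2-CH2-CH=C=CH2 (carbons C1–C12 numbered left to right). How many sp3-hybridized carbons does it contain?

C1: sp3 ✓
C2: sp
C3: sp
C4: sp
C5: sp
C6: sp3 ✓
C7: sp3 ✓
C8: sp3 ✓
C9: sp3 ✓
C10: sp2
C11: sp
C12: sp2
C1, C6, C7, C8, C9 → 5 sp3 carbons.

5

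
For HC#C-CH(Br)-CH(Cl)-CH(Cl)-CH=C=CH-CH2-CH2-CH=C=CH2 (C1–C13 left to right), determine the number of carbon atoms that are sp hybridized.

C1: sp ✓
C2: sp ✓
C3: sp3
C4: sp3
C5: sp3
C6: sp2
C7: sp ✓
C8: sp2
C9: sp3
C10: sp3
C11: sp2
C12: sp ✓
C13: sp2
C1, C2, C7, C12 → 4 sp carbons.

4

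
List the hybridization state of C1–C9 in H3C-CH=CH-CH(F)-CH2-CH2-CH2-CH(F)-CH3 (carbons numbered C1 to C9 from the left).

C1: 4 σ bonds; 4 regions of electron density → sp3.
C2 carries 3 σ bonds, plus one π bond, giving a steric number of 3, so it is sp2.
C3 carries 3 σ bonds, plus one π bond, giving a steric number of 3, so it is sp2.
C4: 4 σ bonds; 4 regions of electron density → sp3.
C5 carries 4 σ bonds, giving a steric number of 4, so it is sp3.
C6 (4 σ bonds) has steric number 4: sp3.
C7 — 4 σ bonds. Steric number 4, so sp3.
C8 — 4 σ bonds. Steric number 4, so sp3.
C9: 4 σ bonds; 4 regions of electron density → sp3.

C1 sp3, C2 sp2, C3 sp2, C4 sp3, C5 sp3, C6 sp3, C7 sp3, C8 sp3, C9 sp3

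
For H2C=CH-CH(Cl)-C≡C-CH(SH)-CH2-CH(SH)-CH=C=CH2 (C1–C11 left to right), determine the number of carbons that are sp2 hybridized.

4

C1: sp2 ✓
C2: sp2 ✓
C3: sp3
C4: sp
C5: sp
C6: sp3
C7: sp3
C8: sp3
C9: sp2 ✓
C10: sp
C11: sp2 ✓
C1, C2, C9, C11 → 4 sp2 carbons.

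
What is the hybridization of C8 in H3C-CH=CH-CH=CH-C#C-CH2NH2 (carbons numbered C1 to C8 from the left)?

C8 is sp3: 4 σ bonds, 4 electron-density regions.

sp³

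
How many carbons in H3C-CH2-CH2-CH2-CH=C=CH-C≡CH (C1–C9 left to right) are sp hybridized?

3

C1: sp3
C2: sp3
C3: sp3
C4: sp3
C5: sp2
C6: sp ✓
C7: sp2
C8: sp ✓
C9: sp ✓
C6, C8, C9 → 3 sp carbons.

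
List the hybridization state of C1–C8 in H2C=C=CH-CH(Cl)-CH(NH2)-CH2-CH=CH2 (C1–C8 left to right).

C1 sp2, C2 sp, C3 sp2, C4 sp3, C5 sp3, C6 sp3, C7 sp2, C8 sp2

C1: 3 σ bonds, plus one π bond; 3 regions of electron density → sp2.
C2 (2 σ bonds, plus two π bonds) has steric number 2: sp.
C3 (3 σ bonds, plus one π bond) has steric number 3: sp2.
C4 is sp3: 4 σ bonds, 4 electron-density regions.
C5: 4 σ bonds; 4 regions of electron density → sp3.
C6: 4 σ bonds — 4 electron domains, sp3.
C7: 3 σ bonds, plus one π bond — 3 electron domains, sp2.
C8: 3 σ bonds, plus one π bond; 3 regions of electron density → sp2.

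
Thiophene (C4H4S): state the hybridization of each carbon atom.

sp²

Each carbon atom: 3 σ bonds, plus one π bond; 3 regions of electron density → sp2.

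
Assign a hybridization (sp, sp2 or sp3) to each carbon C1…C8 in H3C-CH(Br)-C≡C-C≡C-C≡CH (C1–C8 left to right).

C1 sp3, C2 sp3, C3 sp, C4 sp, C5 sp, C6 sp, C7 sp, C8 sp

C1 is sp3: 4 σ bonds, 4 electron-density regions.
C2: 4 σ bonds — 4 electron domains, sp3.
C3: 2 σ bonds, plus two π bonds; 2 regions of electron density → sp.
C4 carries 2 σ bonds, plus two π bonds, giving a steric number of 2, so it is sp.
C5 — 2 σ bonds, plus two π bonds. Steric number 2, so sp.
C6 has 2 σ bonds, plus two π bonds: steric number 2 → sp.
C7 has 2 σ bonds, plus two π bonds: steric number 2 → sp.
C8 — 2 σ bonds, plus two π bonds. Steric number 2, so sp.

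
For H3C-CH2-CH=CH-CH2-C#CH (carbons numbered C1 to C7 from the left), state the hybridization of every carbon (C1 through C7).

C1 sp3, C2 sp3, C3 sp2, C4 sp2, C5 sp3, C6 sp, C7 sp

C1 (4 σ bonds) has steric number 4: sp3.
C2: 4 σ bonds — 4 electron domains, sp3.
C3 — 3 σ bonds, plus one π bond. Steric number 3, so sp2.
C4: 3 σ bonds, plus one π bond; 3 regions of electron density → sp2.
C5 carries 4 σ bonds, giving a steric number of 4, so it is sp3.
C6: 2 σ bonds, plus two π bonds; 2 regions of electron density → sp.
C7: 2 σ bonds, plus two π bonds; 2 regions of electron density → sp.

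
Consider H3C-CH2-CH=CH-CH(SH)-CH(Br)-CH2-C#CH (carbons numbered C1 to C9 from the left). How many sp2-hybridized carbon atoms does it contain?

2

C1: sp3
C2: sp3
C3: sp2 ✓
C4: sp2 ✓
C5: sp3
C6: sp3
C7: sp3
C8: sp
C9: sp
C3, C4 → 2 sp2 carbons.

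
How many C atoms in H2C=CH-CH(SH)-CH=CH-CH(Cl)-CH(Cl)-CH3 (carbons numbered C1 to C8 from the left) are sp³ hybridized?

C1: sp2
C2: sp2
C3: sp3 ✓
C4: sp2
C5: sp2
C6: sp3 ✓
C7: sp3 ✓
C8: sp3 ✓
C3, C6, C7, C8 → 4 sp3 carbons.

4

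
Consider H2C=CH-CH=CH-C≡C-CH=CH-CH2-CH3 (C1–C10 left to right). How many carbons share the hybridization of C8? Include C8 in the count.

6

C8 is sp2 (one π bond).
C1: sp2 ✓
C2: sp2 ✓
C3: sp2 ✓
C4: sp2 ✓
C5: sp
C6: sp
C7: sp2 ✓
C8: sp2 ✓
C9: sp3
C10: sp3
6 carbons are sp2.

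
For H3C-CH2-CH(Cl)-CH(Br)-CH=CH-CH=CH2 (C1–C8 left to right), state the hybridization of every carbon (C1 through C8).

C1 sp3, C2 sp3, C3 sp3, C4 sp3, C5 sp2, C6 sp2, C7 sp2, C8 sp2

C1 — 4 σ bonds. Steric number 4, so sp3.
C2 (4 σ bonds) has steric number 4: sp3.
C3 carries 4 σ bonds, giving a steric number of 4, so it is sp3.
C4 (4 σ bonds) has steric number 4: sp3.
C5: 3 σ bonds, plus one π bond — 3 electron domains, sp2.
C6 (3 σ bonds, plus one π bond) has steric number 3: sp2.
C7: 3 σ bonds, plus one π bond — 3 electron domains, sp2.
C8 carries 3 σ bonds, plus one π bond, giving a steric number of 3, so it is sp2.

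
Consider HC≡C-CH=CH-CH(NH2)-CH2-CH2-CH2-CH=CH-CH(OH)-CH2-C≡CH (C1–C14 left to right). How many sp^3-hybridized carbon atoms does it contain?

6

C1: sp
C2: sp
C3: sp2
C4: sp2
C5: sp3 ✓
C6: sp3 ✓
C7: sp3 ✓
C8: sp3 ✓
C9: sp2
C10: sp2
C11: sp3 ✓
C12: sp3 ✓
C13: sp
C14: sp
C5, C6, C7, C8, C11, C12 → 6 sp3 carbons.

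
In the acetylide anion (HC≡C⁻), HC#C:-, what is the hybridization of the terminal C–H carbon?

The terminal C–H carbon carries 2 σ bonds, plus two π bonds, giving a steric number of 2, so it is sp.

sp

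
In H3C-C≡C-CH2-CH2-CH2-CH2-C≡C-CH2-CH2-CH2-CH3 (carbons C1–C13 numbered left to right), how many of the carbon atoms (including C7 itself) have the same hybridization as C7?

C7 is sp3 (only σ bonds).
C1: sp3 ✓
C2: sp
C3: sp
C4: sp3 ✓
C5: sp3 ✓
C6: sp3 ✓
C7: sp3 ✓
C8: sp
C9: sp
C10: sp3 ✓
C11: sp3 ✓
C12: sp3 ✓
C13: sp3 ✓
9 carbons are sp3.

9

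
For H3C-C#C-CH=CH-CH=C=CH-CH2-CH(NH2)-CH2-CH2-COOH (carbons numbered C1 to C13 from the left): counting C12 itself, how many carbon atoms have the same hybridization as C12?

5

C12 is sp3 (only σ bonds).
C1: sp3 ✓
C2: sp
C3: sp
C4: sp2
C5: sp2
C6: sp2
C7: sp
C8: sp2
C9: sp3 ✓
C10: sp3 ✓
C11: sp3 ✓
C12: sp3 ✓
C13: sp2
5 carbons are sp3.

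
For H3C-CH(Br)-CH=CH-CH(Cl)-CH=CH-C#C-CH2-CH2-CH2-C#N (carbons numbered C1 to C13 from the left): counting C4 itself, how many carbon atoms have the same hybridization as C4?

C4 is sp2 (one π bond).
C1: sp3
C2: sp3
C3: sp2 ✓
C4: sp2 ✓
C5: sp3
C6: sp2 ✓
C7: sp2 ✓
C8: sp
C9: sp
C10: sp3
C11: sp3
C12: sp3
C13: sp
4 carbons are sp2.

4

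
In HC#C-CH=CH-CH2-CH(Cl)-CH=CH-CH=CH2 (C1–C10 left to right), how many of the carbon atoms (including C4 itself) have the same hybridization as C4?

C4 is sp2 (one π bond).
C1: sp
C2: sp
C3: sp2 ✓
C4: sp2 ✓
C5: sp3
C6: sp3
C7: sp2 ✓
C8: sp2 ✓
C9: sp2 ✓
C10: sp2 ✓
6 carbons are sp2.

6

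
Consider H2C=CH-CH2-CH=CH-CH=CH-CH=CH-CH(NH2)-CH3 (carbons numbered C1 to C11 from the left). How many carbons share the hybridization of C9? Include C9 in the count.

C9 is sp2 (one π bond).
C1: sp2 ✓
C2: sp2 ✓
C3: sp3
C4: sp2 ✓
C5: sp2 ✓
C6: sp2 ✓
C7: sp2 ✓
C8: sp2 ✓
C9: sp2 ✓
C10: sp3
C11: sp3
8 carbons are sp2.

8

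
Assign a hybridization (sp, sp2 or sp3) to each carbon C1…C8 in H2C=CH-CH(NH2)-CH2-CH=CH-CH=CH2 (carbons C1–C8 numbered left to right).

C1 sp2, C2 sp2, C3 sp3, C4 sp3, C5 sp2, C6 sp2, C7 sp2, C8 sp2

C1 is sp2: 3 σ bonds, plus one π bond, 3 electron-density regions.
C2 carries 3 σ bonds, plus one π bond, giving a steric number of 3, so it is sp2.
C3 (4 σ bonds) has steric number 4: sp3.
C4: 4 σ bonds; 4 regions of electron density → sp3.
C5 has 3 σ bonds, plus one π bond: steric number 3 → sp2.
C6 has 3 σ bonds, plus one π bond: steric number 3 → sp2.
C7 has 3 σ bonds, plus one π bond: steric number 3 → sp2.
C8 (3 σ bonds, plus one π bond) has steric number 3: sp2.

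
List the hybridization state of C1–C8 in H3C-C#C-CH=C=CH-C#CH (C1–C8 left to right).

C1 — 4 σ bonds. Steric number 4, so sp3.
C2 carries 2 σ bonds, plus two π bonds, giving a steric number of 2, so it is sp.
C3: 2 σ bonds, plus two π bonds — 2 electron domains, sp.
C4: 3 σ bonds, plus one π bond — 3 electron domains, sp2.
C5 — 2 σ bonds, plus two π bonds. Steric number 2, so sp.
C6 (3 σ bonds, plus one π bond) has steric number 3: sp2.
C7: 2 σ bonds, plus two π bonds — 2 electron domains, sp.
C8 is sp: 2 σ bonds, plus two π bonds, 2 electron-density regions.

C1 sp3, C2 sp, C3 sp, C4 sp2, C5 sp, C6 sp2, C7 sp, C8 sp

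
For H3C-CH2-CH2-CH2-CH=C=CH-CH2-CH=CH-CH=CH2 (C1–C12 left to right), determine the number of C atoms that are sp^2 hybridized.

C1: sp3
C2: sp3
C3: sp3
C4: sp3
C5: sp2 ✓
C6: sp
C7: sp2 ✓
C8: sp3
C9: sp2 ✓
C10: sp2 ✓
C11: sp2 ✓
C12: sp2 ✓
C5, C7, C9, C10, C11, C12 → 6 sp2 carbons.

6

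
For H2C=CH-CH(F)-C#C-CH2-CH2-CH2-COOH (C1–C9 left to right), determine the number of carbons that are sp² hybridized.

C1: sp2 ✓
C2: sp2 ✓
C3: sp3
C4: sp
C5: sp
C6: sp3
C7: sp3
C8: sp3
C9: sp2 ✓
C1, C2, C9 → 3 sp2 carbons.

3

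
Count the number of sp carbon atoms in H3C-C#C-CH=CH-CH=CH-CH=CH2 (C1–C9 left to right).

C1: sp3
C2: sp ✓
C3: sp ✓
C4: sp2
C5: sp2
C6: sp2
C7: sp2
C8: sp2
C9: sp2
C2, C3 → 2 sp carbons.

2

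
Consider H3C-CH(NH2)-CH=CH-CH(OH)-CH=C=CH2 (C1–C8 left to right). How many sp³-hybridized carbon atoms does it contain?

C1: sp3 ✓
C2: sp3 ✓
C3: sp2
C4: sp2
C5: sp3 ✓
C6: sp2
C7: sp
C8: sp2
C1, C2, C5 → 3 sp3 carbons.

3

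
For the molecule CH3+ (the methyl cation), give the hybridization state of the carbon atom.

sp²

Three σ bonds to H, empty p orbital → sp2, trigonal planar.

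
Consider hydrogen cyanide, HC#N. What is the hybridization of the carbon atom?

The carbon atom (2 σ bonds, plus two π bonds) has steric number 2: sp.

sp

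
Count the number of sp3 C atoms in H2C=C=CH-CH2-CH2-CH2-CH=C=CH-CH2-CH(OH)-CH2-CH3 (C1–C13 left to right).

C1: sp2
C2: sp
C3: sp2
C4: sp3 ✓
C5: sp3 ✓
C6: sp3 ✓
C7: sp2
C8: sp
C9: sp2
C10: sp3 ✓
C11: sp3 ✓
C12: sp3 ✓
C13: sp3 ✓
C4, C5, C6, C10, C11, C12, C13 → 7 sp3 carbons.

7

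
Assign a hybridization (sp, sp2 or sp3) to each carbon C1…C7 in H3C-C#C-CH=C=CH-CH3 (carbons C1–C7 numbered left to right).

C1 sp3, C2 sp, C3 sp, C4 sp2, C5 sp, C6 sp2, C7 sp3

C1 — 4 σ bonds. Steric number 4, so sp3.
C2 carries 2 σ bonds, plus two π bonds, giving a steric number of 2, so it is sp.
C3 is sp: 2 σ bonds, plus two π bonds, 2 electron-density regions.
C4: 3 σ bonds, plus one π bond; 3 regions of electron density → sp2.
C5 — 2 σ bonds, plus two π bonds. Steric number 2, so sp.
C6 (3 σ bonds, plus one π bond) has steric number 3: sp2.
C7: 4 σ bonds; 4 regions of electron density → sp3.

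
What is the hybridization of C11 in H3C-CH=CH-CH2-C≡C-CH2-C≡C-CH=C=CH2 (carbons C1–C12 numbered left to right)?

C11 — 2 σ bonds, plus two π bonds. Steric number 2, so sp.

sp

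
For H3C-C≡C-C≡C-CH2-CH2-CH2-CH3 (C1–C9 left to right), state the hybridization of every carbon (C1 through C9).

C1 sp3, C2 sp, C3 sp, C4 sp, C5 sp, C6 sp3, C7 sp3, C8 sp3, C9 sp3

C1 — 4 σ bonds. Steric number 4, so sp3.
C2: 2 σ bonds, plus two π bonds — 2 electron domains, sp.
C3: 2 σ bonds, plus two π bonds; 2 regions of electron density → sp.
C4: 2 σ bonds, plus two π bonds — 2 electron domains, sp.
C5 — 2 σ bonds, plus two π bonds. Steric number 2, so sp.
C6 has 4 σ bonds: steric number 4 → sp3.
C7 carries 4 σ bonds, giving a steric number of 4, so it is sp3.
C8 carries 4 σ bonds, giving a steric number of 4, so it is sp3.
C9: 4 σ bonds; 4 regions of electron density → sp3.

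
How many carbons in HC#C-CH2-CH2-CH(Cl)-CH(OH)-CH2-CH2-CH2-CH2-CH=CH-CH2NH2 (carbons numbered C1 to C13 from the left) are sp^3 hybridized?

C1: sp
C2: sp
C3: sp3 ✓
C4: sp3 ✓
C5: sp3 ✓
C6: sp3 ✓
C7: sp3 ✓
C8: sp3 ✓
C9: sp3 ✓
C10: sp3 ✓
C11: sp2
C12: sp2
C13: sp3 ✓
C3, C4, C5, C6, C7, C8, C9, C10, C13 → 9 sp3 carbons.

9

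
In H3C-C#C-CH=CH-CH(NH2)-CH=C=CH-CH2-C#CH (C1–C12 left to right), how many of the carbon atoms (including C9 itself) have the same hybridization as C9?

4

C9 is sp2 (one π bond).
C1: sp3
C2: sp
C3: sp
C4: sp2 ✓
C5: sp2 ✓
C6: sp3
C7: sp2 ✓
C8: sp
C9: sp2 ✓
C10: sp3
C11: sp
C12: sp
4 carbons are sp2.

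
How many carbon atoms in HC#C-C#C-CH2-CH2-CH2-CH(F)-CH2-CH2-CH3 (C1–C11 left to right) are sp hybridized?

C1: sp ✓
C2: sp ✓
C3: sp ✓
C4: sp ✓
C5: sp3
C6: sp3
C7: sp3
C8: sp3
C9: sp3
C10: sp3
C11: sp3
C1, C2, C3, C4 → 4 sp carbons.

4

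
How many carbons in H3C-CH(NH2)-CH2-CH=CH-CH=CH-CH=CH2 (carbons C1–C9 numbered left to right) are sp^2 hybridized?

C1: sp3
C2: sp3
C3: sp3
C4: sp2 ✓
C5: sp2 ✓
C6: sp2 ✓
C7: sp2 ✓
C8: sp2 ✓
C9: sp2 ✓
C4, C5, C6, C7, C8, C9 → 6 sp2 carbons.

6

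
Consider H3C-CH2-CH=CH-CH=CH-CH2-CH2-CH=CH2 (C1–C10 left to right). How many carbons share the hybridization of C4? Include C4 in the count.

6

C4 is sp2 (one π bond).
C1: sp3
C2: sp3
C3: sp2 ✓
C4: sp2 ✓
C5: sp2 ✓
C6: sp2 ✓
C7: sp3
C8: sp3
C9: sp2 ✓
C10: sp2 ✓
6 carbons are sp2.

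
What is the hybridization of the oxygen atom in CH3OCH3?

Two σ bonds + two lone pairs = steric number 4 → sp3.

sp³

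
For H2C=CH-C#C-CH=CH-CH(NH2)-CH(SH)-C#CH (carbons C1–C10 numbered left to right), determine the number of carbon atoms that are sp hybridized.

C1: sp2
C2: sp2
C3: sp ✓
C4: sp ✓
C5: sp2
C6: sp2
C7: sp3
C8: sp3
C9: sp ✓
C10: sp ✓
C3, C4, C9, C10 → 4 sp carbons.

4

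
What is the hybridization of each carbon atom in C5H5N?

Each carbon atom: 3 σ bonds, plus one π bond — 3 electron domains, sp2.

sp^2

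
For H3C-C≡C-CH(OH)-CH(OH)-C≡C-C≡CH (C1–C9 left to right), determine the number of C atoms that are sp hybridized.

6

C1: sp3
C2: sp ✓
C3: sp ✓
C4: sp3
C5: sp3
C6: sp ✓
C7: sp ✓
C8: sp ✓
C9: sp ✓
C2, C3, C6, C7, C8, C9 → 6 sp carbons.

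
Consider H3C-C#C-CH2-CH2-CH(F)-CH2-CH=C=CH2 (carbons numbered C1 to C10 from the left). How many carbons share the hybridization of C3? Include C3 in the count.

C3 is sp (two π bonds).
C1: sp3
C2: sp ✓
C3: sp ✓
C4: sp3
C5: sp3
C6: sp3
C7: sp3
C8: sp2
C9: sp ✓
C10: sp2
3 carbons are sp.

3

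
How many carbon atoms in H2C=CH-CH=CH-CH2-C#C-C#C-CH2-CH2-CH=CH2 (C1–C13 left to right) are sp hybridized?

4

C1: sp2
C2: sp2
C3: sp2
C4: sp2
C5: sp3
C6: sp ✓
C7: sp ✓
C8: sp ✓
C9: sp ✓
C10: sp3
C11: sp3
C12: sp2
C13: sp2
C6, C7, C8, C9 → 4 sp carbons.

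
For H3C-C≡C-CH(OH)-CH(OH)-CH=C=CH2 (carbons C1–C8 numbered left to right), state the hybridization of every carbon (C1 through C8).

C1 is sp3: 4 σ bonds, 4 electron-density regions.
C2: 2 σ bonds, plus two π bonds — 2 electron domains, sp.
C3 has 2 σ bonds, plus two π bonds: steric number 2 → sp.
C4: 4 σ bonds — 4 electron domains, sp3.
C5 (4 σ bonds) has steric number 4: sp3.
C6 — 3 σ bonds, plus one π bond. Steric number 3, so sp2.
C7 is sp: 2 σ bonds, plus two π bonds, 2 electron-density regions.
C8 carries 3 σ bonds, plus one π bond, giving a steric number of 3, so it is sp2.

C1 sp3, C2 sp, C3 sp, C4 sp3, C5 sp3, C6 sp2, C7 sp, C8 sp2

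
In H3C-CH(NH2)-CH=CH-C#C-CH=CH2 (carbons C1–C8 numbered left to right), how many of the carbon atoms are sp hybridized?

2

C1: sp3
C2: sp3
C3: sp2
C4: sp2
C5: sp ✓
C6: sp ✓
C7: sp2
C8: sp2
C5, C6 → 2 sp carbons.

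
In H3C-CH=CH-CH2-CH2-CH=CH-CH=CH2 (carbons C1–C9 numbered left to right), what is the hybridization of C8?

C8 has 3 σ bonds, plus one π bond: steric number 3 → sp2.

sp^2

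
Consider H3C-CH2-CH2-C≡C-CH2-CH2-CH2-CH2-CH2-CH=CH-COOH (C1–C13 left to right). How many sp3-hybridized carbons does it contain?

C1: sp3 ✓
C2: sp3 ✓
C3: sp3 ✓
C4: sp
C5: sp
C6: sp3 ✓
C7: sp3 ✓
C8: sp3 ✓
C9: sp3 ✓
C10: sp3 ✓
C11: sp2
C12: sp2
C13: sp2
C1, C2, C3, C6, C7, C8, C9, C10 → 8 sp3 carbons.

8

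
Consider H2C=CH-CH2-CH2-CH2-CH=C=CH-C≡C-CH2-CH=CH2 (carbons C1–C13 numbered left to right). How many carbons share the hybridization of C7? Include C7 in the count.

3

C7 is sp (two π bonds).
C1: sp2
C2: sp2
C3: sp3
C4: sp3
C5: sp3
C6: sp2
C7: sp ✓
C8: sp2
C9: sp ✓
C10: sp ✓
C11: sp3
C12: sp2
C13: sp2
3 carbons are sp.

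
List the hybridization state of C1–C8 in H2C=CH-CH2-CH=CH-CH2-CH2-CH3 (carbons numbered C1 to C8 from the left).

C1 sp2, C2 sp2, C3 sp3, C4 sp2, C5 sp2, C6 sp3, C7 sp3, C8 sp3

C1 carries 3 σ bonds, plus one π bond, giving a steric number of 3, so it is sp2.
C2: 3 σ bonds, plus one π bond — 3 electron domains, sp2.
C3 is sp3: 4 σ bonds, 4 electron-density regions.
C4 carries 3 σ bonds, plus one π bond, giving a steric number of 3, so it is sp2.
C5: 3 σ bonds, plus one π bond; 3 regions of electron density → sp2.
C6: 4 σ bonds; 4 regions of electron density → sp3.
C7 has 4 σ bonds: steric number 4 → sp3.
C8: 4 σ bonds — 4 electron domains, sp3.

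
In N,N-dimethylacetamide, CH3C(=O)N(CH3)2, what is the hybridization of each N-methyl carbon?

Each N-methyl carbon is sp3: 4 σ bonds, 4 electron-density regions.

sp3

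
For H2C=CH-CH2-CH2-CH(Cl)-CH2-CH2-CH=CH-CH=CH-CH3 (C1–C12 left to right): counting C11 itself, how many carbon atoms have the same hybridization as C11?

C11 is sp2 (one π bond).
C1: sp2 ✓
C2: sp2 ✓
C3: sp3
C4: sp3
C5: sp3
C6: sp3
C7: sp3
C8: sp2 ✓
C9: sp2 ✓
C10: sp2 ✓
C11: sp2 ✓
C12: sp3
6 carbons are sp2.

6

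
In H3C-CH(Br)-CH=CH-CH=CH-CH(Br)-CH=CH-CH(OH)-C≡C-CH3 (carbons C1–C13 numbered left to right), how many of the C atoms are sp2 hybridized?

6

C1: sp3
C2: sp3
C3: sp2 ✓
C4: sp2 ✓
C5: sp2 ✓
C6: sp2 ✓
C7: sp3
C8: sp2 ✓
C9: sp2 ✓
C10: sp3
C11: sp
C12: sp
C13: sp3
C3, C4, C5, C6, C8, C9 → 6 sp2 carbons.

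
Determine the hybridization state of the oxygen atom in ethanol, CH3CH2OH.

The oxygen atom — 2 σ bonds and 2 lone pairs. Steric number 4, so sp3.

sp³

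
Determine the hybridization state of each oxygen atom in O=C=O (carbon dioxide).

sp2

One σ bond + two lone pairs = steric number 3 → sp2.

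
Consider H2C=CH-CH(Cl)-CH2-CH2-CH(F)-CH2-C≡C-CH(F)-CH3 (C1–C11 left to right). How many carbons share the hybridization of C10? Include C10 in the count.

C10 is sp3 (only σ bonds).
C1: sp2
C2: sp2
C3: sp3 ✓
C4: sp3 ✓
C5: sp3 ✓
C6: sp3 ✓
C7: sp3 ✓
C8: sp
C9: sp
C10: sp3 ✓
C11: sp3 ✓
7 carbons are sp3.

7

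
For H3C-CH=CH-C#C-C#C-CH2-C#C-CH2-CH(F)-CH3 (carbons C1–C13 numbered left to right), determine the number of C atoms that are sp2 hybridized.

2

C1: sp3
C2: sp2 ✓
C3: sp2 ✓
C4: sp
C5: sp
C6: sp
C7: sp
C8: sp3
C9: sp
C10: sp
C11: sp3
C12: sp3
C13: sp3
C2, C3 → 2 sp2 carbons.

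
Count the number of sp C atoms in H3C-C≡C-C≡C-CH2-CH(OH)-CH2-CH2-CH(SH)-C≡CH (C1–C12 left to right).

C1: sp3
C2: sp ✓
C3: sp ✓
C4: sp ✓
C5: sp ✓
C6: sp3
C7: sp3
C8: sp3
C9: sp3
C10: sp3
C11: sp ✓
C12: sp ✓
C2, C3, C4, C5, C11, C12 → 6 sp carbons.

6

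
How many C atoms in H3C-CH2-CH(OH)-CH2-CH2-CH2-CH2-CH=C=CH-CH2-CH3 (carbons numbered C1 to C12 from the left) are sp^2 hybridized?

C1: sp3
C2: sp3
C3: sp3
C4: sp3
C5: sp3
C6: sp3
C7: sp3
C8: sp2 ✓
C9: sp
C10: sp2 ✓
C11: sp3
C12: sp3
C8, C10 → 2 sp2 carbons.

2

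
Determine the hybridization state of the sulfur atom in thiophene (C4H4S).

sp²

Analogous to furan: one S lone pair in the aromatic π system, S is sp2.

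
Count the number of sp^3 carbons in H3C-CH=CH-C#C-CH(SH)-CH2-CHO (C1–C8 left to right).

3

C1: sp3 ✓
C2: sp2
C3: sp2
C4: sp
C5: sp
C6: sp3 ✓
C7: sp3 ✓
C8: sp2
C1, C6, C7 → 3 sp3 carbons.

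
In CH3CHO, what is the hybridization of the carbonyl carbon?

sp^2

The carbonyl carbon: 3 σ bonds, plus one π bond; 3 regions of electron density → sp2.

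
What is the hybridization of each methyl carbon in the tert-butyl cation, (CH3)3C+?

Each methyl carbon is sp3: 4 σ bonds, 4 electron-density regions.

sp3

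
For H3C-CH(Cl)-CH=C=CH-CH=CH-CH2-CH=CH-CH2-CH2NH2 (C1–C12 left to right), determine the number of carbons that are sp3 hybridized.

5

C1: sp3 ✓
C2: sp3 ✓
C3: sp2
C4: sp
C5: sp2
C6: sp2
C7: sp2
C8: sp3 ✓
C9: sp2
C10: sp2
C11: sp3 ✓
C12: sp3 ✓
C1, C2, C8, C11, C12 → 5 sp3 carbons.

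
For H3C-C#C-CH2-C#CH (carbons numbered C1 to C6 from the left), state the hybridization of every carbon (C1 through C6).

C1 is sp3: 4 σ bonds, 4 electron-density regions.
C2: 2 σ bonds, plus two π bonds — 2 electron domains, sp.
C3: 2 σ bonds, plus two π bonds; 2 regions of electron density → sp.
C4: 4 σ bonds; 4 regions of electron density → sp3.
C5 is sp: 2 σ bonds, plus two π bonds, 2 electron-density regions.
C6: 2 σ bonds, plus two π bonds — 2 electron domains, sp.

C1 sp3, C2 sp, C3 sp, C4 sp3, C5 sp, C6 sp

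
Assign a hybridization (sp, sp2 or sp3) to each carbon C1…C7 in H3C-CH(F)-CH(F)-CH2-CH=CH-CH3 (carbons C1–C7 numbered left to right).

C1: 4 σ bonds; 4 regions of electron density → sp3.
C2: 4 σ bonds; 4 regions of electron density → sp3.
C3 is sp3: 4 σ bonds, 4 electron-density regions.
C4 (4 σ bonds) has steric number 4: sp3.
C5: 3 σ bonds, plus one π bond; 3 regions of electron density → sp2.
C6 carries 3 σ bonds, plus one π bond, giving a steric number of 3, so it is sp2.
C7 (4 σ bonds) has steric number 4: sp3.

C1 sp3, C2 sp3, C3 sp3, C4 sp3, C5 sp2, C6 sp2, C7 sp3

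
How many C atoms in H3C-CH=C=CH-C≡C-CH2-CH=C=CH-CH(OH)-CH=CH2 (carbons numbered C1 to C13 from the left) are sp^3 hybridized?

3

C1: sp3 ✓
C2: sp2
C3: sp
C4: sp2
C5: sp
C6: sp
C7: sp3 ✓
C8: sp2
C9: sp
C10: sp2
C11: sp3 ✓
C12: sp2
C13: sp2
C1, C7, C11 → 3 sp3 carbons.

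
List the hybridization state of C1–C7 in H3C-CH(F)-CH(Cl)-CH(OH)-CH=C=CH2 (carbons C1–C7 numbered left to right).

C1 — 4 σ bonds. Steric number 4, so sp3.
C2 has 4 σ bonds: steric number 4 → sp3.
C3 carries 4 σ bonds, giving a steric number of 4, so it is sp3.
C4 is sp3: 4 σ bonds, 4 electron-density regions.
C5 carries 3 σ bonds, plus one π bond, giving a steric number of 3, so it is sp2.
C6 — 2 σ bonds, plus two π bonds. Steric number 2, so sp.
C7 (3 σ bonds, plus one π bond) has steric number 3: sp2.

C1 sp3, C2 sp3, C3 sp3, C4 sp3, C5 sp2, C6 sp, C7 sp2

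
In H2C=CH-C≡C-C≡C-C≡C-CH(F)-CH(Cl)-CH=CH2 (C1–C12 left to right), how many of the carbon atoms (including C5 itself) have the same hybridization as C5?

6

C5 is sp (two π bonds).
C1: sp2
C2: sp2
C3: sp ✓
C4: sp ✓
C5: sp ✓
C6: sp ✓
C7: sp ✓
C8: sp ✓
C9: sp3
C10: sp3
C11: sp2
C12: sp2
6 carbons are sp.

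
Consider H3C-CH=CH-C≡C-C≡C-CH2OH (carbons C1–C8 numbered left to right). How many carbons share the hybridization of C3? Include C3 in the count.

2

C3 is sp2 (one π bond).
C1: sp3
C2: sp2 ✓
C3: sp2 ✓
C4: sp
C5: sp
C6: sp
C7: sp
C8: sp3
2 carbons are sp2.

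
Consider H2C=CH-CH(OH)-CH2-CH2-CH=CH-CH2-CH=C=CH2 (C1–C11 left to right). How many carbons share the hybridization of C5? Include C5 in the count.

4

C5 is sp3 (only σ bonds).
C1: sp2
C2: sp2
C3: sp3 ✓
C4: sp3 ✓
C5: sp3 ✓
C6: sp2
C7: sp2
C8: sp3 ✓
C9: sp2
C10: sp
C11: sp2
4 carbons are sp3.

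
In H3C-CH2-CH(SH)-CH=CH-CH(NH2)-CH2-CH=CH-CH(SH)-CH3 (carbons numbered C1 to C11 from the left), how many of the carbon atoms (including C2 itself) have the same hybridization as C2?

7

C2 is sp3 (only σ bonds).
C1: sp3 ✓
C2: sp3 ✓
C3: sp3 ✓
C4: sp2
C5: sp2
C6: sp3 ✓
C7: sp3 ✓
C8: sp2
C9: sp2
C10: sp3 ✓
C11: sp3 ✓
7 carbons are sp3.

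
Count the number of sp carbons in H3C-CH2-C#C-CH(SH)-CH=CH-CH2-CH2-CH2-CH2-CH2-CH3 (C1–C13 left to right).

C1: sp3
C2: sp3
C3: sp ✓
C4: sp ✓
C5: sp3
C6: sp2
C7: sp2
C8: sp3
C9: sp3
C10: sp3
C11: sp3
C12: sp3
C13: sp3
C3, C4 → 2 sp carbons.

2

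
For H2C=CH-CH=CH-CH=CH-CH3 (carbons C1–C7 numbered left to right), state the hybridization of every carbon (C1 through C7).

C1 sp2, C2 sp2, C3 sp2, C4 sp2, C5 sp2, C6 sp2, C7 sp3

C1 — 3 σ bonds, plus one π bond. Steric number 3, so sp2.
C2 (3 σ bonds, plus one π bond) has steric number 3: sp2.
C3 — 3 σ bonds, plus one π bond. Steric number 3, so sp2.
C4: 3 σ bonds, plus one π bond; 3 regions of electron density → sp2.
C5 carries 3 σ bonds, plus one π bond, giving a steric number of 3, so it is sp2.
C6: 3 σ bonds, plus one π bond; 3 regions of electron density → sp2.
C7 is sp3: 4 σ bonds, 4 electron-density regions.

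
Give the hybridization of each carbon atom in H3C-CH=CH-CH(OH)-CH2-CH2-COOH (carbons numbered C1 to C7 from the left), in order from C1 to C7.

C1 sp3, C2 sp2, C3 sp2, C4 sp3, C5 sp3, C6 sp3, C7 sp2

C1 has 4 σ bonds: steric number 4 → sp3.
C2 has 3 σ bonds, plus one π bond: steric number 3 → sp2.
C3: 3 σ bonds, plus one π bond — 3 electron domains, sp2.
C4 carries 4 σ bonds, giving a steric number of 4, so it is sp3.
C5 (4 σ bonds) has steric number 4: sp3.
C6 has 4 σ bonds: steric number 4 → sp3.
C7 is sp2: 3 σ bonds, plus one π bond, 3 electron-density regions.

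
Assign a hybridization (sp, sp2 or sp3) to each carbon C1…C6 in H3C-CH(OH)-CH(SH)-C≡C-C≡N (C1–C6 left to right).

C1 sp3, C2 sp3, C3 sp3, C4 sp, C5 sp, C6 sp

C1 is sp3: 4 σ bonds, 4 electron-density regions.
C2 carries 4 σ bonds, giving a steric number of 4, so it is sp3.
C3 is sp3: 4 σ bonds, 4 electron-density regions.
C4: 2 σ bonds, plus two π bonds — 2 electron domains, sp.
C5 — 2 σ bonds, plus two π bonds. Steric number 2, so sp.
C6 has 2 σ bonds, plus two π bonds: steric number 2 → sp.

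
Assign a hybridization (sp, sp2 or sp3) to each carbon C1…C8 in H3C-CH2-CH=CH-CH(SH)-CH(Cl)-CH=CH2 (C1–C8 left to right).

C1 sp3, C2 sp3, C3 sp2, C4 sp2, C5 sp3, C6 sp3, C7 sp2, C8 sp2

C1 (4 σ bonds) has steric number 4: sp3.
C2: 4 σ bonds — 4 electron domains, sp3.
C3: 3 σ bonds, plus one π bond — 3 electron domains, sp2.
C4 is sp2: 3 σ bonds, plus one π bond, 3 electron-density regions.
C5 carries 4 σ bonds, giving a steric number of 4, so it is sp3.
C6 (4 σ bonds) has steric number 4: sp3.
C7 (3 σ bonds, plus one π bond) has steric number 3: sp2.
C8 carries 3 σ bonds, plus one π bond, giving a steric number of 3, so it is sp2.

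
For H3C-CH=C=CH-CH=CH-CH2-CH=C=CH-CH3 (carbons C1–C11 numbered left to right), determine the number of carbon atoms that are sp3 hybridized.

3

C1: sp3 ✓
C2: sp2
C3: sp
C4: sp2
C5: sp2
C6: sp2
C7: sp3 ✓
C8: sp2
C9: sp
C10: sp2
C11: sp3 ✓
C1, C7, C11 → 3 sp3 carbons.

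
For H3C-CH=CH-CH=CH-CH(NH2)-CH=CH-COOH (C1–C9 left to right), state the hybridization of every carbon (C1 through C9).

C1 sp3, C2 sp2, C3 sp2, C4 sp2, C5 sp2, C6 sp3, C7 sp2, C8 sp2, C9 sp2

C1 — 4 σ bonds. Steric number 4, so sp3.
C2 (3 σ bonds, plus one π bond) has steric number 3: sp2.
C3 — 3 σ bonds, plus one π bond. Steric number 3, so sp2.
C4: 3 σ bonds, plus one π bond — 3 electron domains, sp2.
C5: 3 σ bonds, plus one π bond — 3 electron domains, sp2.
C6 has 4 σ bonds: steric number 4 → sp3.
C7 — 3 σ bonds, plus one π bond. Steric number 3, so sp2.
C8 has 3 σ bonds, plus one π bond: steric number 3 → sp2.
C9: 3 σ bonds, plus one π bond — 3 electron domains, sp2.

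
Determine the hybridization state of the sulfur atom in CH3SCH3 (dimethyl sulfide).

sp^3

The sulfur atom (2 σ bonds and 2 lone pairs) has steric number 4: sp3.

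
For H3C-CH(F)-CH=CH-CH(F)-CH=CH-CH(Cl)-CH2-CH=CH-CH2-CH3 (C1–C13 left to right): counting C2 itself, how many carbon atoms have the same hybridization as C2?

7

C2 is sp3 (only σ bonds).
C1: sp3 ✓
C2: sp3 ✓
C3: sp2
C4: sp2
C5: sp3 ✓
C6: sp2
C7: sp2
C8: sp3 ✓
C9: sp3 ✓
C10: sp2
C11: sp2
C12: sp3 ✓
C13: sp3 ✓
7 carbons are sp3.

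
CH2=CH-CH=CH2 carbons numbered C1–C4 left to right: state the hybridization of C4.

C4 is sp2: 3 σ bonds, plus one π bond, 3 electron-density regions.

sp^2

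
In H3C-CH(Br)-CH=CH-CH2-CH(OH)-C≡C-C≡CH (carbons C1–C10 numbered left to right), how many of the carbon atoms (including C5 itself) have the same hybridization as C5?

4

C5 is sp3 (only σ bonds).
C1: sp3 ✓
C2: sp3 ✓
C3: sp2
C4: sp2
C5: sp3 ✓
C6: sp3 ✓
C7: sp
C8: sp
C9: sp
C10: sp
4 carbons are sp3.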